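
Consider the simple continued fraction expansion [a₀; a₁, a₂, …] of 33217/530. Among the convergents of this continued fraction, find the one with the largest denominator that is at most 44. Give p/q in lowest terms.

a_0 = 62: 62/1  (≤ bound)
a_1 = 1: 63/1  (≤ bound)
a_2 = 2: 188/3  (≤ bound)
a_3 = 15: 2883/46  (> 44, stop)

188/3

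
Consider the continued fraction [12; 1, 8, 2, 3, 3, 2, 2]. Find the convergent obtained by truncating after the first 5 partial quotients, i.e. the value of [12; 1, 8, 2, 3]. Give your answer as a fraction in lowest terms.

851/66

Start with 3.
2 + 1/(3/1) = 2 + 1/3 = 7/3
8 + 1/(7/3) = 8 + 3/7 = 59/7
1 + 1/(59/7) = 1 + 7/59 = 66/59
12 + 1/(66/59) = 12 + 59/66 = 851/66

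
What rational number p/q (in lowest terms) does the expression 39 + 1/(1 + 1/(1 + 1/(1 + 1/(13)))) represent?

1626/41

a_0 = 39: 39/1
a_1 = 1: 40/1
a_2 = 1: 79/2
a_3 = 1: 119/3
a_4 = 13: 1626/41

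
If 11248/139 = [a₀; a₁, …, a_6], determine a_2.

11

Run the Euclidean algorithm, recording each quotient:
⌊11248/139⌋ = 80, remainder 128
⌊139/128⌋ = 1, remainder 11
⌊128/11⌋ = 11, remainder 7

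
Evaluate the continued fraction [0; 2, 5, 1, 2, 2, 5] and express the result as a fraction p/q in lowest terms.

a_0 = 0: 0/1
a_1 = 2: 1/2
a_2 = 5: 5/11
a_3 = 1: 6/13
a_4 = 2: 17/37
a_5 = 2: 40/87
a_6 = 5: 217/472

217/472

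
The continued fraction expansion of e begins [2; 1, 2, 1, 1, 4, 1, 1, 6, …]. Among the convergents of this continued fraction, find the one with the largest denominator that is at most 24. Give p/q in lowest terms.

a_0 = 2: 2/1  (≤ bound)
a_1 = 1: 3/1  (≤ bound)
a_2 = 2: 8/3  (≤ bound)
a_3 = 1: 11/4  (≤ bound)
a_4 = 1: 19/7  (≤ bound)
a_5 = 4: 87/32  (> 24, stop)

19/7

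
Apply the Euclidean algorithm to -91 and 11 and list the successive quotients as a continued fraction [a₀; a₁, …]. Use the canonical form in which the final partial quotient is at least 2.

[-9; 1, 2, 1, 2]

-91 = -9·11 + 8, so a_0 = -9
11 = 1·8 + 3, so a_1 = 1
8 = 2·3 + 2, so a_2 = 2
3 = 1·2 + 1, so a_3 = 1
2 = 2·1 + 0, so a_4 = 2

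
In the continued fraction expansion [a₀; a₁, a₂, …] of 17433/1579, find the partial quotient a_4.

21

17433 = 11·1579 + 64, so a_0 = 11
1579 = 24·64 + 43, so a_1 = 24
64 = 1·43 + 21, so a_2 = 1
43 = 2·21 + 1, so a_3 = 2
21 = 21·1 + 0, so a_4 = 21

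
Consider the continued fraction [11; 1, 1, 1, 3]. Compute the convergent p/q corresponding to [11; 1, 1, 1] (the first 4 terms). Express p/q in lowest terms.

35/3

Work from the innermost term outward:
Start with 1.
1 + 1/(1/1) = 1 + 1/1 = 2/1
1 + 1/(2/1) = 1 + 1/2 = 3/2
11 + 1/(3/2) = 11 + 2/3 = 35/3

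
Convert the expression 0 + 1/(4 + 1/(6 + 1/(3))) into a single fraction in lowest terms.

19/79

Build up convergents one term at a time:
a_0 = 0: 0/1
a_1 = 4: 1/4
a_2 = 6: 6/25
a_3 = 3: 19/79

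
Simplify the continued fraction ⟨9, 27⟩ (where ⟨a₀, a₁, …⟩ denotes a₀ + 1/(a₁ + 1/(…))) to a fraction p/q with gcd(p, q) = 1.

244/27

Starting at the tail and folding back:
Start with 27.
9 + 1/(27/1) = 9 + 1/27 = 244/27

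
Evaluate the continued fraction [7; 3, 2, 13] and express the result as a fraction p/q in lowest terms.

685/94

Start with 13.
2 + 1/(13/1) = 2 + 1/13 = 27/13
3 + 1/(27/13) = 3 + 13/27 = 94/27
7 + 1/(94/27) = 7 + 27/94 = 685/94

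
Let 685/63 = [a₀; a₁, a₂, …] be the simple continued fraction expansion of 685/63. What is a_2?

Run the Euclidean algorithm, recording each quotient:
⌊685/63⌋ = 10, remainder 55
⌊63/55⌋ = 1, remainder 8
⌊55/8⌋ = 6, remainder 7

6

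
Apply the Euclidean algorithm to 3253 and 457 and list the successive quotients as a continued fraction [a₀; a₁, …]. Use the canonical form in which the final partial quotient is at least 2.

[7; 8, 2, 6, 4]

Repeatedly divide and take the remainder:
3253 ÷ 457 → quotient 7, remainder 54
457 ÷ 54 → quotient 8, remainder 25
54 ÷ 25 → quotient 2, remainder 4
25 ÷ 4 → quotient 6, remainder 1
4 ÷ 1 → quotient 4, remainder 0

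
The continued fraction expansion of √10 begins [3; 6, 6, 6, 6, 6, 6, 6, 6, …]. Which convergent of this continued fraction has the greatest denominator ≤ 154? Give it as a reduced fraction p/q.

a_0 = 3: 3/1  (≤ bound)
a_1 = 6: 19/6  (≤ bound)
a_2 = 6: 117/37  (≤ bound)
a_3 = 6: 721/228  (> 154, stop)

117/37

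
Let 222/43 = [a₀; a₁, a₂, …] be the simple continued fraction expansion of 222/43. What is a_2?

⌊222/43⌋ = 5, remainder 7
⌊43/7⌋ = 6, remainder 1
⌊7/1⌋ = 7, remainder 0

7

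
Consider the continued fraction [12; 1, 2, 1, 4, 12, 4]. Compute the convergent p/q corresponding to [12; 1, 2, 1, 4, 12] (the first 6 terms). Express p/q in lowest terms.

Work from the innermost term outward:
Start with 12.
4 + 1/(12/1) = 4 + 1/12 = 49/12
1 + 1/(49/12) = 1 + 12/49 = 61/49
2 + 1/(61/49) = 2 + 49/61 = 171/61
1 + 1/(171/61) = 1 + 61/171 = 232/171
12 + 1/(232/171) = 12 + 171/232 = 2955/232

2955/232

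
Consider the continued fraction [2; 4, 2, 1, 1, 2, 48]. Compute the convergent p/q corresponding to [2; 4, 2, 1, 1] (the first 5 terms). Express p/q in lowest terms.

Start with 1.
1 + 1/(1/1) = 1 + 1/1 = 2/1
2 + 1/(2/1) = 2 + 1/2 = 5/2
4 + 1/(5/2) = 4 + 2/5 = 22/5
2 + 1/(22/5) = 2 + 5/22 = 49/22

49/22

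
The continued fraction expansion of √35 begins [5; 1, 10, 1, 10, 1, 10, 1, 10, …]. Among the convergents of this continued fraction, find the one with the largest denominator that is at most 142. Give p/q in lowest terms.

775/131

a_0 = 5: 5/1  (≤ bound)
a_1 = 1: 6/1  (≤ bound)
a_2 = 10: 65/11  (≤ bound)
a_3 = 1: 71/12  (≤ bound)
a_4 = 10: 775/131  (≤ bound)
a_5 = 1: 846/143  (> 142, stop)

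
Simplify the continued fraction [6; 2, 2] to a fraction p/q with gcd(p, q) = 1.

32/5

Start with 2.
2 + 1/(2/1) = 2 + 1/2 = 5/2
6 + 1/(5/2) = 6 + 2/5 = 32/5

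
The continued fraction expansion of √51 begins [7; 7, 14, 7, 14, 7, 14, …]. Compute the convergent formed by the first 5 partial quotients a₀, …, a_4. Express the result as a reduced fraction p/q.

Start with 14.
7 + 1/(14/1) = 7 + 1/14 = 99/14
14 + 1/(99/14) = 14 + 14/99 = 1400/99
7 + 1/(1400/99) = 7 + 99/1400 = 9899/1400
7 + 1/(9899/1400) = 7 + 1400/9899 = 70693/9899

70693/9899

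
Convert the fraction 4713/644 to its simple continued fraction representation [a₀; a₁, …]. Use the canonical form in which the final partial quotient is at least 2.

[7; 3, 7, 14, 2]

⌊4713/644⌋ = 7, remainder 205
⌊644/205⌋ = 3, remainder 29
⌊205/29⌋ = 7, remainder 2
⌊29/2⌋ = 14, remainder 1
⌊2/1⌋ = 2, remainder 0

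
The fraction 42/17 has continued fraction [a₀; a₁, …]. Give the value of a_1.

2

42 ÷ 17 → quotient 2, remainder 8
17 ÷ 8 → quotient 2, remainder 1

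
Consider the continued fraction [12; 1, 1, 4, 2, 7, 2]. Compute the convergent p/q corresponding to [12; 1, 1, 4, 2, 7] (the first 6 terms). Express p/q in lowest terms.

1870/149

Start with 7.
2 + 1/(7/1) = 2 + 1/7 = 15/7
4 + 1/(15/7) = 4 + 7/15 = 67/15
1 + 1/(67/15) = 1 + 15/67 = 82/67
1 + 1/(82/67) = 1 + 67/82 = 149/82
12 + 1/(149/82) = 12 + 82/149 = 1870/149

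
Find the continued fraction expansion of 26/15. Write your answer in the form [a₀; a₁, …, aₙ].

[1; 1, 2, 1, 3]

26 = 1·15 + 11, so a_0 = 1
15 = 1·11 + 4, so a_1 = 1
11 = 2·4 + 3, so a_2 = 2
4 = 1·3 + 1, so a_3 = 1
3 = 3·1 + 0, so a_4 = 3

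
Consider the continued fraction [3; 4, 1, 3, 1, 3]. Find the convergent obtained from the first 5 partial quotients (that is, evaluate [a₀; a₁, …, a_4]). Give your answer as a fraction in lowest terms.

77/24

a_0 = 3: 3/1
a_1 = 4: 13/4
a_2 = 1: 16/5
a_3 = 3: 61/19
a_4 = 1: 77/24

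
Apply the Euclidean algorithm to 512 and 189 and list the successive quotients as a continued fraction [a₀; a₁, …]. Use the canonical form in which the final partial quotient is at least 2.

[2; 1, 2, 2, 3, 2, 3]

512 = 2·189 + 134, so a_0 = 2
189 = 1·134 + 55, so a_1 = 1
134 = 2·55 + 24, so a_2 = 2
55 = 2·24 + 7, so a_3 = 2
24 = 3·7 + 3, so a_4 = 3
7 = 2·3 + 1, so a_5 = 2
3 = 3·1 + 0, so a_6 = 3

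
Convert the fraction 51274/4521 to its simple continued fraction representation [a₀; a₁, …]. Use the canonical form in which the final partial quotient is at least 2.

Repeatedly divide and take the remainder:
51274 = 11·4521 + 1543, so a_0 = 11
4521 = 2·1543 + 1435, so a_1 = 2
1543 = 1·1435 + 108, so a_2 = 1
1435 = 13·108 + 31, so a_3 = 13
108 = 3·31 + 15, so a_4 = 3
31 = 2·15 + 1, so a_5 = 2
15 = 15·1 + 0, so a_6 = 15

[11; 2, 1, 13, 3, 2, 15]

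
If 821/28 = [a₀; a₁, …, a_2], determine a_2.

9

821 = 29·28 + 9, so a_0 = 29
28 = 3·9 + 1, so a_1 = 3
9 = 9·1 + 0, so a_2 = 9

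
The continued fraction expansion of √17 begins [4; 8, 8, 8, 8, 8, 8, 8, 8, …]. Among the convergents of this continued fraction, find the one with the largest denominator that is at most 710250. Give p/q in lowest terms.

a_0 = 4: 4/1  (≤ bound)
a_1 = 8: 33/8  (≤ bound)
a_2 = 8: 268/65  (≤ bound)
a_3 = 8: 2177/528  (≤ bound)
a_4 = 8: 17684/4289  (≤ bound)
a_5 = 8: 143649/34840  (≤ bound)
a_6 = 8: 1166876/283009  (≤ bound)
a_7 = 8: 9478657/2298912  (> 710250, stop)

1166876/283009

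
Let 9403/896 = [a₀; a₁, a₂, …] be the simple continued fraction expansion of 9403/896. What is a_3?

Apply division with remainder until the remainder is 0:
9403 ÷ 896 → quotient 10, remainder 443
896 ÷ 443 → quotient 2, remainder 10
443 ÷ 10 → quotient 44, remainder 3
10 ÷ 3 → quotient 3, remainder 1

3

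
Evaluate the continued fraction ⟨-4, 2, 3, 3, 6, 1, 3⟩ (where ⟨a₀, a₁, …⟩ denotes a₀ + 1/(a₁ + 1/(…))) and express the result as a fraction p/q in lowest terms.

-2314/649

Build up convergents one term at a time:
a_0 = -4: -4/1
a_1 = 2: -7/2
a_2 = 3: -25/7
a_3 = 3: -82/23
a_4 = 6: -517/145
a_5 = 1: -599/168
a_6 = 3: -2314/649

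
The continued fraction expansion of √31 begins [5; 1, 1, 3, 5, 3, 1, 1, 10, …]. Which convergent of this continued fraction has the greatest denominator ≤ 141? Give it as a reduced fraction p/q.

657/118

a_0 = 5: 5/1  (≤ bound)
a_1 = 1: 6/1  (≤ bound)
a_2 = 1: 11/2  (≤ bound)
a_3 = 3: 39/7  (≤ bound)
a_4 = 5: 206/37  (≤ bound)
a_5 = 3: 657/118  (≤ bound)
a_6 = 1: 863/155  (> 141, stop)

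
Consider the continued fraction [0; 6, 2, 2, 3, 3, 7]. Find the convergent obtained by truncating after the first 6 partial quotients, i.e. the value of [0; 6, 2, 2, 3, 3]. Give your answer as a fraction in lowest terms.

Build up convergents one term at a time:
a_0 = 0: 0/1
a_1 = 6: 1/6
a_2 = 2: 2/13
a_3 = 2: 5/32
a_4 = 3: 17/109
a_5 = 3: 56/359

56/359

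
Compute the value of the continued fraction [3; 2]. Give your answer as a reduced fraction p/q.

Build up convergents one term at a time:
a_0 = 3: 3/1
a_1 = 2: 7/2

7/2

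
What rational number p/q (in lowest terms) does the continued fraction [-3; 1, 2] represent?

Start with 2.
1 + 1/(2/1) = 1 + 1/2 = 3/2
-3 + 1/(3/2) = -3 + 2/3 = -7/3

-7/3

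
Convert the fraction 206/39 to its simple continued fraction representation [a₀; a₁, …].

206 = 5·39 + 11, so a_0 = 5
39 = 3·11 + 6, so a_1 = 3
11 = 1·6 + 5, so a_2 = 1
6 = 1·5 + 1, so a_3 = 1
5 = 5·1 + 0, so a_4 = 5

[5; 3, 1, 1, 5]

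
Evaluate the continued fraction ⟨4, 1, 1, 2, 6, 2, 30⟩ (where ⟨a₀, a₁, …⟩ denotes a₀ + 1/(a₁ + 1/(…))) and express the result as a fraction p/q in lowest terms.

Starting at the tail and folding back:
Start with 30.
2 + 1/(30/1) = 2 + 1/30 = 61/30
6 + 1/(61/30) = 6 + 30/61 = 396/61
2 + 1/(396/61) = 2 + 61/396 = 853/396
1 + 1/(853/396) = 1 + 396/853 = 1249/853
1 + 1/(1249/853) = 1 + 853/1249 = 2102/1249
4 + 1/(2102/1249) = 4 + 1249/2102 = 9657/2102

9657/2102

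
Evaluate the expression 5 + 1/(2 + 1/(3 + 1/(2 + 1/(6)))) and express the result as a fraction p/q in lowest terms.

560/103

Start with 6.
2 + 1/(6/1) = 2 + 1/6 = 13/6
3 + 1/(13/6) = 3 + 6/13 = 45/13
2 + 1/(45/13) = 2 + 13/45 = 103/45
5 + 1/(103/45) = 5 + 45/103 = 560/103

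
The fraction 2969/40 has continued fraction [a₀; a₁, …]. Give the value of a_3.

4

Run the Euclidean algorithm, recording each quotient:
2969 ÷ 40 → quotient 74, remainder 9
40 ÷ 9 → quotient 4, remainder 4
9 ÷ 4 → quotient 2, remainder 1
4 ÷ 1 → quotient 4, remainder 0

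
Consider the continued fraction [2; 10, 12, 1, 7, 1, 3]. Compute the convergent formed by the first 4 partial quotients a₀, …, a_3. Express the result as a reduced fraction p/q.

a_0 = 2: 2/1
a_1 = 10: 21/10
a_2 = 12: 254/121
a_3 = 1: 275/131

275/131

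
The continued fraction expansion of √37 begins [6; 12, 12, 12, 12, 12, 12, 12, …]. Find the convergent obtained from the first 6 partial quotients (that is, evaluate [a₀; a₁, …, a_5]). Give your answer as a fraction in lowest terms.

1555849/255780

a_0 = 6: 6/1
a_1 = 12: 73/12
a_2 = 12: 882/145
a_3 = 12: 10657/1752
a_4 = 12: 128766/21169
a_5 = 12: 1555849/255780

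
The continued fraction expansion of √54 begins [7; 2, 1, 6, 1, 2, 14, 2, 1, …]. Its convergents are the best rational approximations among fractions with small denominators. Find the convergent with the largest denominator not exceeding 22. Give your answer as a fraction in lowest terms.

List convergents until the denominator exceeds the bound:
a_0 = 7: 7/1  (≤ bound)
a_1 = 2: 15/2  (≤ bound)
a_2 = 1: 22/3  (≤ bound)
a_3 = 6: 147/20  (≤ bound)
a_4 = 1: 169/23  (> 22, stop)

147/20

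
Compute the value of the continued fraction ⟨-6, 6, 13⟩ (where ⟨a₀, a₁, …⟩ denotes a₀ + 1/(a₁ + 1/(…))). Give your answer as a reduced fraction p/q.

Start with 13.
6 + 1/(13/1) = 6 + 1/13 = 79/13
-6 + 1/(79/13) = -6 + 13/79 = -461/79

-461/79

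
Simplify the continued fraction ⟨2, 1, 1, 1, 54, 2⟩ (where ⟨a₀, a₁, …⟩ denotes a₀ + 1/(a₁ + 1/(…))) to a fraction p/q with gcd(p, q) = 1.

Use the convergent recurrence hₖ = aₖ·hₖ₋₁ + hₖ₋₂ (and likewise for the denominators kₖ):
a_0 = 2: 2/1
a_1 = 1: 3/1
a_2 = 1: 5/2
a_3 = 1: 8/3
a_4 = 54: 437/164
a_5 = 2: 882/331

882/331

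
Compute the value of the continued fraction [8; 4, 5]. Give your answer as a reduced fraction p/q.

Starting at the tail and folding back:
Start with 5.
4 + 1/(5/1) = 4 + 1/5 = 21/5
8 + 1/(21/5) = 8 + 5/21 = 173/21

173/21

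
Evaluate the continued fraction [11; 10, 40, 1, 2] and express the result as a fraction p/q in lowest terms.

13575/1223

a_0 = 11: 11/1
a_1 = 10: 111/10
a_2 = 40: 4451/401
a_3 = 1: 4562/411
a_4 = 2: 13575/1223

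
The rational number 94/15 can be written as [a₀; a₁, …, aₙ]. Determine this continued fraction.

94 = 6·15 + 4, so a_0 = 6
15 = 3·4 + 3, so a_1 = 3
4 = 1·3 + 1, so a_2 = 1
3 = 3·1 + 0, so a_3 = 3

[6; 3, 1, 3]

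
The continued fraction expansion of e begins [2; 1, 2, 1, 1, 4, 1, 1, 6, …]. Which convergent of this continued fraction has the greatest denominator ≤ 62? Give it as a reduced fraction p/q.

a_0 = 2: 2/1  (≤ bound)
a_1 = 1: 3/1  (≤ bound)
a_2 = 2: 8/3  (≤ bound)
a_3 = 1: 11/4  (≤ bound)
a_4 = 1: 19/7  (≤ bound)
a_5 = 4: 87/32  (≤ bound)
a_6 = 1: 106/39  (≤ bound)
a_7 = 1: 193/71  (> 62, stop)

106/39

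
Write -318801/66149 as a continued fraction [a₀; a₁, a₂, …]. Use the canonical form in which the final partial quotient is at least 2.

Run the Euclidean algorithm, recording each quotient:
-318801 ÷ 66149 → quotient -5, remainder 11944
66149 ÷ 11944 → quotient 5, remainder 6429
11944 ÷ 6429 → quotient 1, remainder 5515
6429 ÷ 5515 → quotient 1, remainder 914
5515 ÷ 914 → quotient 6, remainder 31
914 ÷ 31 → quotient 29, remainder 15
31 ÷ 15 → quotient 2, remainder 1
15 ÷ 1 → quotient 15, remainder 0

[-5; 5, 1, 1, 6, 29, 2, 15]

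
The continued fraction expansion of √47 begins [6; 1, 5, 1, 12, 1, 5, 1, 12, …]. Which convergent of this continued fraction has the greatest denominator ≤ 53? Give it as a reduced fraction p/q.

a_0 = 6: 6/1  (≤ bound)
a_1 = 1: 7/1  (≤ bound)
a_2 = 5: 41/6  (≤ bound)
a_3 = 1: 48/7  (≤ bound)
a_4 = 12: 617/90  (> 53, stop)

48/7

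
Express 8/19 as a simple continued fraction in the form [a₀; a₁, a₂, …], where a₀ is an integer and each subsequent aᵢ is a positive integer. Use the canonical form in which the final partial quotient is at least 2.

8 ÷ 19 → quotient 0, remainder 8
19 ÷ 8 → quotient 2, remainder 3
8 ÷ 3 → quotient 2, remainder 2
3 ÷ 2 → quotient 1, remainder 1
2 ÷ 1 → quotient 2, remainder 0

[0; 2, 2, 1, 2]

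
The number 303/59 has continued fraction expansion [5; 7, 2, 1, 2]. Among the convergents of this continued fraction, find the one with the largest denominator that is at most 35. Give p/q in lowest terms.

113/22

a_0 = 5: 5/1  (≤ bound)
a_1 = 7: 36/7  (≤ bound)
a_2 = 2: 77/15  (≤ bound)
a_3 = 1: 113/22  (≤ bound)
a_4 = 2: 303/59  (> 35, stop)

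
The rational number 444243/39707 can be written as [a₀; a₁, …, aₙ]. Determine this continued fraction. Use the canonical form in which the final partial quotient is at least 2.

⌊444243/39707⌋ = 11, remainder 7466
⌊39707/7466⌋ = 5, remainder 2377
⌊7466/2377⌋ = 3, remainder 335
⌊2377/335⌋ = 7, remainder 32
⌊335/32⌋ = 10, remainder 15
⌊32/15⌋ = 2, remainder 2
⌊15/2⌋ = 7, remainder 1
⌊2/1⌋ = 2, remainder 0

[11; 5, 3, 7, 10, 2, 7, 2]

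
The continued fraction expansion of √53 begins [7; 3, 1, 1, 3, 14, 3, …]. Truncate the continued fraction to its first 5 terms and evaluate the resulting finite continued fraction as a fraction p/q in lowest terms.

182/25

Start with 3.
1 + 1/(3/1) = 1 + 1/3 = 4/3
1 + 1/(4/3) = 1 + 3/4 = 7/4
3 + 1/(7/4) = 3 + 4/7 = 25/7
7 + 1/(25/7) = 7 + 7/25 = 182/25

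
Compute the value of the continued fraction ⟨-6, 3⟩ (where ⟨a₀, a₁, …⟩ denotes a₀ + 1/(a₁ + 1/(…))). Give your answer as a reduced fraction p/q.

-17/3

a_0 = -6: -6/1
a_1 = 3: -17/3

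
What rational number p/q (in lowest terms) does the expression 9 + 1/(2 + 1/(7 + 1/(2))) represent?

303/32

Work from the innermost term outward:
Start with 2.
7 + 1/(2/1) = 7 + 1/2 = 15/2
2 + 1/(15/2) = 2 + 2/15 = 32/15
9 + 1/(32/15) = 9 + 15/32 = 303/32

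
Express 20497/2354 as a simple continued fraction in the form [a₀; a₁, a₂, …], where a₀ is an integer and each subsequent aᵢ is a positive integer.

20497 ÷ 2354 → quotient 8, remainder 1665
2354 ÷ 1665 → quotient 1, remainder 689
1665 ÷ 689 → quotient 2, remainder 287
689 ÷ 287 → quotient 2, remainder 115
287 ÷ 115 → quotient 2, remainder 57
115 ÷ 57 → quotient 2, remainder 1
57 ÷ 1 → quotient 57, remainder 0

[8; 1, 2, 2, 2, 2, 57]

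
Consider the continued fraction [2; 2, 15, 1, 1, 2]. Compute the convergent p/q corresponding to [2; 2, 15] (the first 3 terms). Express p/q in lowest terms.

Compute successive convergents:
a_0 = 2: 2/1
a_1 = 2: 5/2
a_2 = 15: 77/31

77/31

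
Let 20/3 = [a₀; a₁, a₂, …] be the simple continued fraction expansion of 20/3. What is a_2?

2

20 ÷ 3 → quotient 6, remainder 2
3 ÷ 2 → quotient 1, remainder 1
2 ÷ 1 → quotient 2, remainder 0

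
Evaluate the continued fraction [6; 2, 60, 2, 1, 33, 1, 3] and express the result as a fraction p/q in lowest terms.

Compute successive convergents:
a_0 = 6: 6/1
a_1 = 2: 13/2
a_2 = 60: 786/121
a_3 = 2: 1585/244
a_4 = 1: 2371/365
a_5 = 33: 79828/12289
a_6 = 1: 82199/12654
a_7 = 3: 326425/50251

326425/50251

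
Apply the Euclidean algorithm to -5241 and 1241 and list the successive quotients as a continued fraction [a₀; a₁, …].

-5241 ÷ 1241 → quotient -5, remainder 964
1241 ÷ 964 → quotient 1, remainder 277
964 ÷ 277 → quotient 3, remainder 133
277 ÷ 133 → quotient 2, remainder 11
133 ÷ 11 → quotient 12, remainder 1
11 ÷ 1 → quotient 11, remainder 0

[-5; 1, 3, 2, 12, 11]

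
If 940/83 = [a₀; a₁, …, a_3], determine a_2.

940 ÷ 83 → quotient 11, remainder 27
83 ÷ 27 → quotient 3, remainder 2
27 ÷ 2 → quotient 13, remainder 1

13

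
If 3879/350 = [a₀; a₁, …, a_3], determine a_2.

Apply division with remainder until the remainder is 0:
3879 ÷ 350 → quotient 11, remainder 29
350 ÷ 29 → quotient 12, remainder 2
29 ÷ 2 → quotient 14, remainder 1

14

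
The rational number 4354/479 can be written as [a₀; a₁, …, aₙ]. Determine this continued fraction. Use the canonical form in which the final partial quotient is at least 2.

[9; 11, 7, 6]

Apply division with remainder until the remainder is 0:
4354 = 9·479 + 43, so a_0 = 9
479 = 11·43 + 6, so a_1 = 11
43 = 7·6 + 1, so a_2 = 7
6 = 6·1 + 0, so a_3 = 6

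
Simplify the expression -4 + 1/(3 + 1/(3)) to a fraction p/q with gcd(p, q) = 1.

Start with 3.
3 + 1/(3/1) = 3 + 1/3 = 10/3
-4 + 1/(10/3) = -4 + 3/10 = -37/10

-37/10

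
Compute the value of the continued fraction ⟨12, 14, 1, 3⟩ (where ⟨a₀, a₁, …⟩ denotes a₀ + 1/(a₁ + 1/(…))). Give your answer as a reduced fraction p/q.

a_0 = 12: 12/1
a_1 = 14: 169/14
a_2 = 1: 181/15
a_3 = 3: 712/59

712/59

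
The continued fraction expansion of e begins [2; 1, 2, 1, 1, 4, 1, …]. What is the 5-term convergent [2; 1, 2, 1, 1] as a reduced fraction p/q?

Start with 1.
1 + 1/(1/1) = 1 + 1/1 = 2/1
2 + 1/(2/1) = 2 + 1/2 = 5/2
1 + 1/(5/2) = 1 + 2/5 = 7/5
2 + 1/(7/5) = 2 + 5/7 = 19/7

19/7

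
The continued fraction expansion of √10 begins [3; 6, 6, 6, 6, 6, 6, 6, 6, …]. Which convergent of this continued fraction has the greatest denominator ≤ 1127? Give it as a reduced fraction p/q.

721/228

List convergents until the denominator exceeds the bound:
a_0 = 3: 3/1  (≤ bound)
a_1 = 6: 19/6  (≤ bound)
a_2 = 6: 117/37  (≤ bound)
a_3 = 6: 721/228  (≤ bound)
a_4 = 6: 4443/1405  (> 1127, stop)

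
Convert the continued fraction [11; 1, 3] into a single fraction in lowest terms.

Use the convergent recurrence hₖ = aₖ·hₖ₋₁ + hₖ₋₂ (and likewise for the denominators kₖ):
a_0 = 11: 11/1
a_1 = 1: 12/1
a_2 = 3: 47/4

47/4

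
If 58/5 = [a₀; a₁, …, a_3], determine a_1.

1

58 = 11·5 + 3, so a_0 = 11
5 = 1·3 + 2, so a_1 = 1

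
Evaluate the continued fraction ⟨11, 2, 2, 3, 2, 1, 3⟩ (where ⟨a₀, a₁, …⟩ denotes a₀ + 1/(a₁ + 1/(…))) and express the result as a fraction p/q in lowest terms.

a_0 = 11: 11/1
a_1 = 2: 23/2
a_2 = 2: 57/5
a_3 = 3: 194/17
a_4 = 2: 445/39
a_5 = 1: 639/56
a_6 = 3: 2362/207

2362/207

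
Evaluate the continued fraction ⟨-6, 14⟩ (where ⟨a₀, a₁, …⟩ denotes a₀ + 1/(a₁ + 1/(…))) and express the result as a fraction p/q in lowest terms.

-83/14

a_0 = -6: -6/1
a_1 = 14: -83/14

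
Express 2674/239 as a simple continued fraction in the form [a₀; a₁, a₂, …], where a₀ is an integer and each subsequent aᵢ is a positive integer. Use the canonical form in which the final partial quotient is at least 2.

2674 ÷ 239 → quotient 11, remainder 45
239 ÷ 45 → quotient 5, remainder 14
45 ÷ 14 → quotient 3, remainder 3
14 ÷ 3 → quotient 4, remainder 2
3 ÷ 2 → quotient 1, remainder 1
2 ÷ 1 → quotient 2, remainder 0

[11; 5, 3, 4, 1, 2]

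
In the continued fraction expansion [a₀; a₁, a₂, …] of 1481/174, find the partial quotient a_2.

1481 ÷ 174 → quotient 8, remainder 89
174 ÷ 89 → quotient 1, remainder 85
89 ÷ 85 → quotient 1, remainder 4

1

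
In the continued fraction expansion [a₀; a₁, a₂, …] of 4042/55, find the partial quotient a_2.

27

Apply division with remainder until the remainder is 0:
4042 = 73·55 + 27, so a_0 = 73
55 = 2·27 + 1, so a_1 = 2
27 = 27·1 + 0, so a_2 = 27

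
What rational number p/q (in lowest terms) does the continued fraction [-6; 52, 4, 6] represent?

Collapse the nested fraction from the inside out:
Start with 6.
4 + 1/(6/1) = 4 + 1/6 = 25/6
52 + 1/(25/6) = 52 + 6/25 = 1306/25
-6 + 1/(1306/25) = -6 + 25/1306 = -7811/1306

-7811/1306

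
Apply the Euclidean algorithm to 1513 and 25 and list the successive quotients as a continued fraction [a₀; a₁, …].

[60; 1, 1, 12]

⌊1513/25⌋ = 60, remainder 13
⌊25/13⌋ = 1, remainder 12
⌊13/12⌋ = 1, remainder 1
⌊12/1⌋ = 12, remainder 0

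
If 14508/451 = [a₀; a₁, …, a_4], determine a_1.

14508 = 32·451 + 76, so a_0 = 32
451 = 5·76 + 71, so a_1 = 5

5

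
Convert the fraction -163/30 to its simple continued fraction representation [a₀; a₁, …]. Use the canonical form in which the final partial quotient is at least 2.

-163 ÷ 30 → quotient -6, remainder 17
30 ÷ 17 → quotient 1, remainder 13
17 ÷ 13 → quotient 1, remainder 4
13 ÷ 4 → quotient 3, remainder 1
4 ÷ 1 → quotient 4, remainder 0

[-6; 1, 1, 3, 4]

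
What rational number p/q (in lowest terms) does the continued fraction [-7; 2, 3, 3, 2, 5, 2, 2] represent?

Starting at the tail and folding back:
Start with 2.
2 + 1/(2/1) = 2 + 1/2 = 5/2
5 + 1/(5/2) = 5 + 2/5 = 27/5
2 + 1/(27/5) = 2 + 5/27 = 59/27
3 + 1/(59/27) = 3 + 27/59 = 204/59
3 + 1/(204/59) = 3 + 59/204 = 671/204
2 + 1/(671/204) = 2 + 204/671 = 1546/671
-7 + 1/(1546/671) = -7 + 671/1546 = -10151/1546

-10151/1546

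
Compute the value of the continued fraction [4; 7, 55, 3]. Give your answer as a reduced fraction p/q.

4826/1165

Compute successive convergents:
a_0 = 4: 4/1
a_1 = 7: 29/7
a_2 = 55: 1599/386
a_3 = 3: 4826/1165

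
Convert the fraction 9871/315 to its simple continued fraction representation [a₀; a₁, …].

Apply division with remainder until the remainder is 0:
9871 = 31·315 + 106, so a_0 = 31
315 = 2·106 + 103, so a_1 = 2
106 = 1·103 + 3, so a_2 = 1
103 = 34·3 + 1, so a_3 = 34
3 = 3·1 + 0, so a_4 = 3

[31; 2, 1, 34, 3]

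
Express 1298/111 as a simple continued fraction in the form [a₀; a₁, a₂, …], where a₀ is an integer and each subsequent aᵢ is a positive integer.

1298 ÷ 111 → quotient 11, remainder 77
111 ÷ 77 → quotient 1, remainder 34
77 ÷ 34 → quotient 2, remainder 9
34 ÷ 9 → quotient 3, remainder 7
9 ÷ 7 → quotient 1, remainder 2
7 ÷ 2 → quotient 3, remainder 1
2 ÷ 1 → quotient 2, remainder 0

[11; 1, 2, 3, 1, 3, 2]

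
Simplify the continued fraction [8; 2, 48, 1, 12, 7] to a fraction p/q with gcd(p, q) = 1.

Start with 7.
12 + 1/(7/1) = 12 + 1/7 = 85/7
1 + 1/(85/7) = 1 + 7/85 = 92/85
48 + 1/(92/85) = 48 + 85/92 = 4501/92
2 + 1/(4501/92) = 2 + 92/4501 = 9094/4501
8 + 1/(9094/4501) = 8 + 4501/9094 = 77253/9094

77253/9094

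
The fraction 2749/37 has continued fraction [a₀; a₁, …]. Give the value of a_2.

2

Run the Euclidean algorithm, recording each quotient:
2749 = 74·37 + 11, so a_0 = 74
37 = 3·11 + 4, so a_1 = 3
11 = 2·4 + 3, so a_2 = 2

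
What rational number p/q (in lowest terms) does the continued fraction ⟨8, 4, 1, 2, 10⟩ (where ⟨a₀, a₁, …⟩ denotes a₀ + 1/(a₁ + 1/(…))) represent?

Use the convergent recurrence hₖ = aₖ·hₖ₋₁ + hₖ₋₂ (and likewise for the denominators kₖ):
a_0 = 8: 8/1
a_1 = 4: 33/4
a_2 = 1: 41/5
a_3 = 2: 115/14
a_4 = 10: 1191/145

1191/145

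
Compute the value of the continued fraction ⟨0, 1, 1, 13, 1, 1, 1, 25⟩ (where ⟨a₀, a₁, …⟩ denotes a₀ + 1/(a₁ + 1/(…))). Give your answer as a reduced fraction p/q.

1129/2181

a_0 = 0: 0/1
a_1 = 1: 1/1
a_2 = 1: 1/2
a_3 = 13: 14/27
a_4 = 1: 15/29
a_5 = 1: 29/56
a_6 = 1: 44/85
a_7 = 25: 1129/2181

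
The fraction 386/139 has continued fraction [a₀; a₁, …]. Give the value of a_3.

2

386 ÷ 139 → quotient 2, remainder 108
139 ÷ 108 → quotient 1, remainder 31
108 ÷ 31 → quotient 3, remainder 15
31 ÷ 15 → quotient 2, remainder 1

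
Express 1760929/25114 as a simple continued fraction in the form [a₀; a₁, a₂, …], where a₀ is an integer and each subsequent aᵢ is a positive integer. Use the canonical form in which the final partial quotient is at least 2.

1760929 = 70·25114 + 2949, so a_0 = 70
25114 = 8·2949 + 1522, so a_1 = 8
2949 = 1·1522 + 1427, so a_2 = 1
1522 = 1·1427 + 95, so a_3 = 1
1427 = 15·95 + 2, so a_4 = 15
95 = 47·2 + 1, so a_5 = 47
2 = 2·1 + 0, so a_6 = 2

[70; 8, 1, 1, 15, 47, 2]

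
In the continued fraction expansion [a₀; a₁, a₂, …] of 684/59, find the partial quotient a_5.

684 = 11·59 + 35, so a_0 = 11
59 = 1·35 + 24, so a_1 = 1
35 = 1·24 + 11, so a_2 = 1
24 = 2·11 + 2, so a_3 = 2
11 = 5·2 + 1, so a_4 = 5
2 = 2·1 + 0, so a_5 = 2

2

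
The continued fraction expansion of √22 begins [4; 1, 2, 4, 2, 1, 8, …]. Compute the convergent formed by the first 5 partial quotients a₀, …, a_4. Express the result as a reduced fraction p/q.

136/29

Compute successive convergents:
a_0 = 4: 4/1
a_1 = 1: 5/1
a_2 = 2: 14/3
a_3 = 4: 61/13
a_4 = 2: 136/29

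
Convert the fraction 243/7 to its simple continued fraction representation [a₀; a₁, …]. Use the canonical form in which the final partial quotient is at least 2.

[34; 1, 2, 2]

243 ÷ 7 → quotient 34, remainder 5
7 ÷ 5 → quotient 1, remainder 2
5 ÷ 2 → quotient 2, remainder 1
2 ÷ 1 → quotient 2, remainder 0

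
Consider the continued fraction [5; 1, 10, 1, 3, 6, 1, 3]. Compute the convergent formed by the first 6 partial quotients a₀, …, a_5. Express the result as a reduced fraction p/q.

1739/294

Start with 6.
3 + 1/(6/1) = 3 + 1/6 = 19/6
1 + 1/(19/6) = 1 + 6/19 = 25/19
10 + 1/(25/19) = 10 + 19/25 = 269/25
1 + 1/(269/25) = 1 + 25/269 = 294/269
5 + 1/(294/269) = 5 + 269/294 = 1739/294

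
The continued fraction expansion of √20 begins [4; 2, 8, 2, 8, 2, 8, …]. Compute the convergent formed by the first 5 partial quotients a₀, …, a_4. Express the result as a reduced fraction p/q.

Build up convergents one term at a time:
a_0 = 4: 4/1
a_1 = 2: 9/2
a_2 = 8: 76/17
a_3 = 2: 161/36
a_4 = 8: 1364/305

1364/305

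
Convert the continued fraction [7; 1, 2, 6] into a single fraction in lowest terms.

146/19

Start with 6.
2 + 1/(6/1) = 2 + 1/6 = 13/6
1 + 1/(13/6) = 1 + 6/13 = 19/13
7 + 1/(19/13) = 7 + 13/19 = 146/19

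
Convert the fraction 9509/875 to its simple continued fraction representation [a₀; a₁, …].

[10; 1, 6, 1, 1, 5, 3, 3]

Run the Euclidean algorithm, recording each quotient:
9509 ÷ 875 → quotient 10, remainder 759
875 ÷ 759 → quotient 1, remainder 116
759 ÷ 116 → quotient 6, remainder 63
116 ÷ 63 → quotient 1, remainder 53
63 ÷ 53 → quotient 1, remainder 10
53 ÷ 10 → quotient 5, remainder 3
10 ÷ 3 → quotient 3, remainder 1
3 ÷ 1 → quotient 3, remainder 0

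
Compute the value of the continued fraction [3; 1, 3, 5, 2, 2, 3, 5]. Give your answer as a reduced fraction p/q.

a_0 = 3: 3/1
a_1 = 1: 4/1
a_2 = 3: 15/4
a_3 = 5: 79/21
a_4 = 2: 173/46
a_5 = 2: 425/113
a_6 = 3: 1448/385
a_7 = 5: 7665/2038

7665/2038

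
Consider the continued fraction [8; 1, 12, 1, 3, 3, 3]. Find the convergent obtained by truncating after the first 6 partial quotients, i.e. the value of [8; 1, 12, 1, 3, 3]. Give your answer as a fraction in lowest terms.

1598/179

Start with 3.
3 + 1/(3/1) = 3 + 1/3 = 10/3
1 + 1/(10/3) = 1 + 3/10 = 13/10
12 + 1/(13/10) = 12 + 10/13 = 166/13
1 + 1/(166/13) = 1 + 13/166 = 179/166
8 + 1/(179/166) = 8 + 166/179 = 1598/179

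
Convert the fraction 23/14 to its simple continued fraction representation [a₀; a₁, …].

⌊23/14⌋ = 1, remainder 9
⌊14/9⌋ = 1, remainder 5
⌊9/5⌋ = 1, remainder 4
⌊5/4⌋ = 1, remainder 1
⌊4/1⌋ = 4, remainder 0

[1; 1, 1, 1, 4]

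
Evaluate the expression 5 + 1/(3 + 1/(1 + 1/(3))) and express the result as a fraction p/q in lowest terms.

a_0 = 5: 5/1
a_1 = 3: 16/3
a_2 = 1: 21/4
a_3 = 3: 79/15

79/15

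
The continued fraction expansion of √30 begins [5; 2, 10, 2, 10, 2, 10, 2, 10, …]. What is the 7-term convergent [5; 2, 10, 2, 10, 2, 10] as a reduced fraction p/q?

Build up convergents one term at a time:
a_0 = 5: 5/1
a_1 = 2: 11/2
a_2 = 10: 115/21
a_3 = 2: 241/44
a_4 = 10: 2525/461
a_5 = 2: 5291/966
a_6 = 10: 55435/10121

55435/10121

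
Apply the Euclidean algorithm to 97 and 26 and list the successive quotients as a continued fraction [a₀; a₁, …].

Repeatedly divide and take the remainder:
97 = 3·26 + 19, so a_0 = 3
26 = 1·19 + 7, so a_1 = 1
19 = 2·7 + 5, so a_2 = 2
7 = 1·5 + 2, so a_3 = 1
5 = 2·2 + 1, so a_4 = 2
2 = 2·1 + 0, so a_5 = 2

[3; 1, 2, 1, 2, 2]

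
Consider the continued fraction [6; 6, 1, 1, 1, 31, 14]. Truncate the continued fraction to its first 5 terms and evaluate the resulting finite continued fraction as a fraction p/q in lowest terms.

a_0 = 6: 6/1
a_1 = 6: 37/6
a_2 = 1: 43/7
a_3 = 1: 80/13
a_4 = 1: 123/20

123/20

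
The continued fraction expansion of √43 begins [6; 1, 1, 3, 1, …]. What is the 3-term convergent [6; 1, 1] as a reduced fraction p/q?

13/2

a_0 = 6: 6/1
a_1 = 1: 7/1
a_2 = 1: 13/2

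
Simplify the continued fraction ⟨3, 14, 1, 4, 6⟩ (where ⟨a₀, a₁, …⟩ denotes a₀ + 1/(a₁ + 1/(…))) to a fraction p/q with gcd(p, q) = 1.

Collapse the nested fraction from the inside out:
Start with 6.
4 + 1/(6/1) = 4 + 1/6 = 25/6
1 + 1/(25/6) = 1 + 6/25 = 31/25
14 + 1/(31/25) = 14 + 25/31 = 459/31
3 + 1/(459/31) = 3 + 31/459 = 1408/459

1408/459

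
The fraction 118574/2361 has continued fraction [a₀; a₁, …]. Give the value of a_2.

118574 = 50·2361 + 524, so a_0 = 50
2361 = 4·524 + 265, so a_1 = 4
524 = 1·265 + 259, so a_2 = 1

1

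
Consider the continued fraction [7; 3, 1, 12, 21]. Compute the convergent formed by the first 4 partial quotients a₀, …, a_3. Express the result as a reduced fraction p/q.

370/51

Compute successive convergents:
a_0 = 7: 7/1
a_1 = 3: 22/3
a_2 = 1: 29/4
a_3 = 12: 370/51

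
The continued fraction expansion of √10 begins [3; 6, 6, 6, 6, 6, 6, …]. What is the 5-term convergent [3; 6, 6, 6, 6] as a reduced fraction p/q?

a_0 = 3: 3/1
a_1 = 6: 19/6
a_2 = 6: 117/37
a_3 = 6: 721/228
a_4 = 6: 4443/1405

4443/1405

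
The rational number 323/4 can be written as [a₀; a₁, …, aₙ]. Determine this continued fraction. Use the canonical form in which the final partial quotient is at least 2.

Repeatedly divide and take the remainder:
323 ÷ 4 → quotient 80, remainder 3
4 ÷ 3 → quotient 1, remainder 1
3 ÷ 1 → quotient 3, remainder 0

[80; 1, 3]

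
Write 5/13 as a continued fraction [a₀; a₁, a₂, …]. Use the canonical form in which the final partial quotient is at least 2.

[0; 2, 1, 1, 2]

Repeatedly divide and take the remainder:
5 = 0·13 + 5, so a_0 = 0
13 = 2·5 + 3, so a_1 = 2
5 = 1·3 + 2, so a_2 = 1
3 = 1·2 + 1, so a_3 = 1
2 = 2·1 + 0, so a_4 = 2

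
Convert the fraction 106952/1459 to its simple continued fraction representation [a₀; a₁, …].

Apply division with remainder until the remainder is 0:
106952 = 73·1459 + 445, so a_0 = 73
1459 = 3·445 + 124, so a_1 = 3
445 = 3·124 + 73, so a_2 = 3
124 = 1·73 + 51, so a_3 = 1
73 = 1·51 + 22, so a_4 = 1
51 = 2·22 + 7, so a_5 = 2
22 = 3·7 + 1, so a_6 = 3
7 = 7·1 + 0, so a_7 = 7

[73; 3, 3, 1, 1, 2, 3, 7]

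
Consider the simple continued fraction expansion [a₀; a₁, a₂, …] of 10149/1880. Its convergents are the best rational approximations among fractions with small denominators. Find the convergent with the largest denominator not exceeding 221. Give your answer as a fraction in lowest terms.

List convergents until the denominator exceeds the bound:
a_0 = 5: 5/1  (≤ bound)
a_1 = 2: 11/2  (≤ bound)
a_2 = 1: 16/3  (≤ bound)
a_3 = 1: 27/5  (≤ bound)
a_4 = 24: 664/123  (≤ bound)
a_5 = 2: 1355/251  (> 221, stop)

664/123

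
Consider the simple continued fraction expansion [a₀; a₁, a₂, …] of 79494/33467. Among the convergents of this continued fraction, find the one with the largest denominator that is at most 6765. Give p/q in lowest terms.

3019/1271

a_0 = 2: 2/1  (≤ bound)
a_1 = 2: 5/2  (≤ bound)
a_2 = 1: 7/3  (≤ bound)
a_3 = 1: 12/5  (≤ bound)
a_4 = 1: 19/8  (≤ bound)
a_5 = 52: 1000/421  (≤ bound)
a_6 = 3: 3019/1271  (≤ bound)
a_7 = 26: 79494/33467  (> 6765, stop)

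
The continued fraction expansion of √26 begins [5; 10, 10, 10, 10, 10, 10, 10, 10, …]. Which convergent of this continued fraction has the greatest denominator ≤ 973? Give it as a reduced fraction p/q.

515/101

List convergents until the denominator exceeds the bound:
a_0 = 5: 5/1  (≤ bound)
a_1 = 10: 51/10  (≤ bound)
a_2 = 10: 515/101  (≤ bound)
a_3 = 10: 5201/1020  (> 973, stop)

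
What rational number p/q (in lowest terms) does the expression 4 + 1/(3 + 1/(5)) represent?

69/16

Start with 5.
3 + 1/(5/1) = 3 + 1/5 = 16/5
4 + 1/(16/5) = 4 + 5/16 = 69/16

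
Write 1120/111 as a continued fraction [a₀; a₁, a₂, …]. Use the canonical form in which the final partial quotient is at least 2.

1120 = 10·111 + 10, so a_0 = 10
111 = 11·10 + 1, so a_1 = 11
10 = 10·1 + 0, so a_2 = 10

[10; 11, 10]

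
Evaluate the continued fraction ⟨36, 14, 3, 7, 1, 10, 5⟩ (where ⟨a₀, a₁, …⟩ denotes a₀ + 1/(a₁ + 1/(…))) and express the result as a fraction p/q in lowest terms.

715373/19833

a_0 = 36: 36/1
a_1 = 14: 505/14
a_2 = 3: 1551/43
a_3 = 7: 11362/315
a_4 = 1: 12913/358
a_5 = 10: 140492/3895
a_6 = 5: 715373/19833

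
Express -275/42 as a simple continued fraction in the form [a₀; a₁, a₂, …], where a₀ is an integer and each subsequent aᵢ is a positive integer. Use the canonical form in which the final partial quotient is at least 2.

[-7; 2, 4, 1, 3]

-275 ÷ 42 → quotient -7, remainder 19
42 ÷ 19 → quotient 2, remainder 4
19 ÷ 4 → quotient 4, remainder 3
4 ÷ 3 → quotient 1, remainder 1
3 ÷ 1 → quotient 3, remainder 0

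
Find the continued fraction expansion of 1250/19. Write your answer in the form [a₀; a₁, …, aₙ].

⌊1250/19⌋ = 65, remainder 15
⌊19/15⌋ = 1, remainder 4
⌊15/4⌋ = 3, remainder 3
⌊4/3⌋ = 1, remainder 1
⌊3/1⌋ = 3, remainder 0

[65; 1, 3, 1, 3]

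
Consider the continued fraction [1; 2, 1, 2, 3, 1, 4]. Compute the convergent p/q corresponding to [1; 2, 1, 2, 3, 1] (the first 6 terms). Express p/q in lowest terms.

48/35

Starting at the tail and folding back:
Start with 1.
3 + 1/(1/1) = 3 + 1/1 = 4/1
2 + 1/(4/1) = 2 + 1/4 = 9/4
1 + 1/(9/4) = 1 + 4/9 = 13/9
2 + 1/(13/9) = 2 + 9/13 = 35/13
1 + 1/(35/13) = 1 + 13/35 = 48/35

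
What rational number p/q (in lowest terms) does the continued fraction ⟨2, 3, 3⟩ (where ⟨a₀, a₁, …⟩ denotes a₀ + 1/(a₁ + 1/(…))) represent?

Starting at the tail and folding back:
Start with 3.
3 + 1/(3/1) = 3 + 1/3 = 10/3
2 + 1/(10/3) = 2 + 3/10 = 23/10

23/10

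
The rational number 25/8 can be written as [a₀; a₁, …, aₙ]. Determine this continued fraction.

[3; 8]

Run the Euclidean algorithm, recording each quotient:
25 ÷ 8 → quotient 3, remainder 1
8 ÷ 1 → quotient 8, remainder 0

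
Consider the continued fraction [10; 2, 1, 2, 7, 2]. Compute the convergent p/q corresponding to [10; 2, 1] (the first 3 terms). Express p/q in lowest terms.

31/3

a_0 = 10: 10/1
a_1 = 2: 21/2
a_2 = 1: 31/3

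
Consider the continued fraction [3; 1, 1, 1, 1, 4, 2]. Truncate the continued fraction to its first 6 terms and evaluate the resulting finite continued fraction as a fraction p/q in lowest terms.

Build up convergents one term at a time:
a_0 = 3: 3/1
a_1 = 1: 4/1
a_2 = 1: 7/2
a_3 = 1: 11/3
a_4 = 1: 18/5
a_5 = 4: 83/23

83/23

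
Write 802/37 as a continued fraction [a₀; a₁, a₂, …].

Run the Euclidean algorithm, recording each quotient:
⌊802/37⌋ = 21, remainder 25
⌊37/25⌋ = 1, remainder 12
⌊25/12⌋ = 2, remainder 1
⌊12/1⌋ = 12, remainder 0

[21; 1, 2, 12]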